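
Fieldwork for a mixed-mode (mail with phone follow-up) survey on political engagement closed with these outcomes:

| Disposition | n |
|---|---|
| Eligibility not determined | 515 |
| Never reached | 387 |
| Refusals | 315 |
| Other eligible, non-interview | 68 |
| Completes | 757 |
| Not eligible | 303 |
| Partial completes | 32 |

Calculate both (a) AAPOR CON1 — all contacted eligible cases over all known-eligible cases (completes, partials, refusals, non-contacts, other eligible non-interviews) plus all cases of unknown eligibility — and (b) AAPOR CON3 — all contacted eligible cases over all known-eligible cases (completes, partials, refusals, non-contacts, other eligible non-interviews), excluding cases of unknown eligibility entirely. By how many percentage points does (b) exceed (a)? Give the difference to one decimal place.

Top → 757 + 32 + 315 + 68 = 1172
Base → 757 + 32 + 315 + 387 + 68 + 515 = 2074
CON1 = 1172 / 2074 = 0.5651
Base → 757 + 32 + 315 + 387 + 68 = 1559
CON3 = 1172 / 1559 = 0.7518
Difference = 75.18 − 56.51 = 18.67 percentage points

18.7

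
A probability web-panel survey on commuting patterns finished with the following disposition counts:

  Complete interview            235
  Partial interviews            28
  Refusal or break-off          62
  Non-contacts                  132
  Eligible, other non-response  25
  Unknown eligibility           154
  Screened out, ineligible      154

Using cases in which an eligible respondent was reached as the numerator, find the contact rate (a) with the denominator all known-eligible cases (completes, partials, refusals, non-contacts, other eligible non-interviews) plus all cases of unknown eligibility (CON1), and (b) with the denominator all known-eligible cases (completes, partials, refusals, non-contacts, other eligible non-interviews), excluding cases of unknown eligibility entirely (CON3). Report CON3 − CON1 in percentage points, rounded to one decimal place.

17.6

Num = 235 + 28 + 62 + 25 = 350
Denominator = 235 + 28 + 62 + 132 + 25 + 154 = 636
CON1 = 350 / 636 = 0.5503
Denominator = 235 + 28 + 62 + 132 + 25 = 482
CON3 = 350 / 482 = 0.7261
Difference = 72.61 − 55.03 = 17.58 percentage points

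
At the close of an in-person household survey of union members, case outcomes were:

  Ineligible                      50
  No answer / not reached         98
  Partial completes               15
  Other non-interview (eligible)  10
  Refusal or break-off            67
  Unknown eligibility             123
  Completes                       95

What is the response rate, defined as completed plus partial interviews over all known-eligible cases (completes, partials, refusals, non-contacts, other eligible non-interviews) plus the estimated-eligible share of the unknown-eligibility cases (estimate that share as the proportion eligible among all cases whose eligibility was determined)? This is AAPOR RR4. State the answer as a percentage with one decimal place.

28.2%

Top → 95 + 15 = 110
Known eligible → 95 + 15 + 67 + 98 + 10 = 285
e = 285 / (285 + 50) = 285 / 335 = 0.8507
Estimated eligible among unknowns → 0.8507 × 123 = 104.64
Denom → 285 + 104.64 = 389.64
RR4 = 110 / 389.64 = 0.2823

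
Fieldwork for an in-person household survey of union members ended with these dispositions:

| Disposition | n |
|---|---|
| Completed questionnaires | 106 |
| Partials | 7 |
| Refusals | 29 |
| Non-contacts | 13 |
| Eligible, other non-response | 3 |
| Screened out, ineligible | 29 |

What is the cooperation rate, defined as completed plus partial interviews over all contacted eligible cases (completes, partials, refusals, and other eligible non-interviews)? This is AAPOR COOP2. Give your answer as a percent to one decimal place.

77.9%

Top → 106 + 7 = 113
Base → 106 + 7 + 29 + 3 = 145
COOP2 = 113 / 145 = 0.7793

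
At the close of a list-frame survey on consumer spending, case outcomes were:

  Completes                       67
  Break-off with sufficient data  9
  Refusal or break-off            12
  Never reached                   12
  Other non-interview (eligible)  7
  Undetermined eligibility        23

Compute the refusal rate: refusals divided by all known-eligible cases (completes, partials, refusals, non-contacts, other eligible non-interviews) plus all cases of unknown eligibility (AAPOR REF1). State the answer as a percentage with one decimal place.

9.2%

Numerator → 12
Base → 67 + 9 + 12 + 12 + 7 + 23 = 130
REF1 = 12 / 130 = 0.0923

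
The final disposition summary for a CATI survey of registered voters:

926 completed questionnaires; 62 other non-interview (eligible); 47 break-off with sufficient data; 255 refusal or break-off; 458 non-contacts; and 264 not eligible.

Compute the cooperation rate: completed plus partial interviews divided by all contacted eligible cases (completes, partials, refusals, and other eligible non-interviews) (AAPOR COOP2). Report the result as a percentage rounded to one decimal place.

75.4%

Top = 926 + 47 = 973
Base = 926 + 47 + 255 + 62 = 1290
COOP2 = 973 / 1290 = 0.7543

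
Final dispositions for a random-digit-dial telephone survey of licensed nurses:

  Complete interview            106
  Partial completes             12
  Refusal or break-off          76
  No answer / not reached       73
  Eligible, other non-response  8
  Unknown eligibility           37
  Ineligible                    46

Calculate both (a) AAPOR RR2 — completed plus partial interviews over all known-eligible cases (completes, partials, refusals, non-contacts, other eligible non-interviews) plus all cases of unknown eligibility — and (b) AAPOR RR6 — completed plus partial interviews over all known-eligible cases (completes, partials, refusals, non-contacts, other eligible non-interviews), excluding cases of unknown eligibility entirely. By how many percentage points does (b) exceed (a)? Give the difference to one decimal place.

5.1

Num = 106 + 12 = 118
Denom = 106 + 12 + 76 + 73 + 8 + 37 = 312
RR2 = 118 / 312 = 0.3782
Denom = 106 + 12 + 76 + 73 + 8 = 275
RR6 = 118 / 275 = 0.4291
Difference = 42.91 − 37.82 = 5.09 percentage points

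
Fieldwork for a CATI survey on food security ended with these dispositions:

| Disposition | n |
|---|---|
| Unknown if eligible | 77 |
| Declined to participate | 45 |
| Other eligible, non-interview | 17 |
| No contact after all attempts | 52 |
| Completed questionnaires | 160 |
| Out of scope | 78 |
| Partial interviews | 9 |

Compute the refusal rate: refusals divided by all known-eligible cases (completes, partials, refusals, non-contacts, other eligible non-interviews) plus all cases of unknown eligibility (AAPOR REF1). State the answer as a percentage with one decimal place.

Num: 45
Base: 160 + 9 + 45 + 52 + 17 + 77 = 360
REF1 = 45 / 360 = 0.1250

12.5%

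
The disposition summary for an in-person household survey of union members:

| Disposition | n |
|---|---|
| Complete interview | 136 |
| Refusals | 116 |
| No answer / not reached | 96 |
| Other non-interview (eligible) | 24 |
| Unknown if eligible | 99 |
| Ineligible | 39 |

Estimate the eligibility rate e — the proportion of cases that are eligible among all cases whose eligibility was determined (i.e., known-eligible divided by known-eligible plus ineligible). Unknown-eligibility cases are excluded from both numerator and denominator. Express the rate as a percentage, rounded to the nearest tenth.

Eligible (known): 136 + 116 + 96 + 24 = 372
e = 372 / (372 + 39) = 372 / 411 = 0.9051

90.5%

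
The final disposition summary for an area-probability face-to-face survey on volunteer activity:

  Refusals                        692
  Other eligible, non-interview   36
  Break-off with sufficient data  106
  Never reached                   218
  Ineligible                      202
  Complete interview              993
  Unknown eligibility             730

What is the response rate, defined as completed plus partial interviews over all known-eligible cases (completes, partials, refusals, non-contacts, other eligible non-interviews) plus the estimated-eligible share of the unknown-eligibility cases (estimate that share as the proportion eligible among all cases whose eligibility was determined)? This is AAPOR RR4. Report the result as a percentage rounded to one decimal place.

40.6%

Numerator = 993 + 106 = 1099
Determined eligible = 993 + 106 + 692 + 218 + 36 = 2045
e = 2045 / (2045 + 202) = 2045 / 2247 = 0.9101
e × U = 0.9101 × 730 = 664.37
Denominator = 2045 + 664.37 = 2709.37
RR4 = 1099 / 2709.37 = 0.4056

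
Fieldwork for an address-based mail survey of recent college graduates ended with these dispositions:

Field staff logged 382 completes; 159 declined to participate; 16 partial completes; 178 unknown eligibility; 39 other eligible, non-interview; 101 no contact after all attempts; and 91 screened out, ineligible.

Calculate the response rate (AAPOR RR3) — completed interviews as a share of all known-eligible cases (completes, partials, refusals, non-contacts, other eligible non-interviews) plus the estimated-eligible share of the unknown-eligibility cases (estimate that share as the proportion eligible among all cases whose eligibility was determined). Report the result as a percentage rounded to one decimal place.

44.7%

Top → 382
Eligible (known) → 382 + 16 + 159 + 101 + 39 = 697
e = 697 / (697 + 91) = 697 / 788 = 0.8845
Estimated eligible among unknowns → 0.8845 × 178 = 157.44
Denominator → 697 + 157.44 = 854.44
RR3 = 382 / 854.44 = 0.4471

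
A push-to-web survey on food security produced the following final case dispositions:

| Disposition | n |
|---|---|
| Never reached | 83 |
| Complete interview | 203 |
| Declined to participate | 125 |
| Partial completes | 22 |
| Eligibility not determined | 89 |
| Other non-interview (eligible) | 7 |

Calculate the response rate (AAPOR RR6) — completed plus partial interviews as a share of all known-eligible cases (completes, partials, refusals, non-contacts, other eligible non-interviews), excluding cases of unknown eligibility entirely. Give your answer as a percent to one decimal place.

Numerator: 203 + 22 = 225
Denominator: 203 + 22 + 125 + 83 + 7 = 440
RR6 = 225 / 440 = 0.5114

51.1%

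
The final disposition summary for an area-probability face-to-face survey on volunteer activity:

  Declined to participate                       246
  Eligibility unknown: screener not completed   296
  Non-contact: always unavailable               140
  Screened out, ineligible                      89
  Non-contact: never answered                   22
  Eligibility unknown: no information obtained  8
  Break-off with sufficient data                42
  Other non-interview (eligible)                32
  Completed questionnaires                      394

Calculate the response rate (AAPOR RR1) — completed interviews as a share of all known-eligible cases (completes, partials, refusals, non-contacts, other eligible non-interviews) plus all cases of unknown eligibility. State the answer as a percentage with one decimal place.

Never reached = 22 + 140 = 162
Eligibility not determined = 296 + 8 = 304
Top = 394
Base = 394 + 42 + 246 + 162 + 32 + 304 = 1180
RR1 = 394 / 1180 = 0.3339

33.4%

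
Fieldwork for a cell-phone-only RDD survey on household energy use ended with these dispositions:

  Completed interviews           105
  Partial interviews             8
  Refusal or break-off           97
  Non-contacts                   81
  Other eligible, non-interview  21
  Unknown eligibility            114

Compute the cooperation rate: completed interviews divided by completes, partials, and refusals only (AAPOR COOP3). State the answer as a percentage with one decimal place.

50.0%

Num → 105
Denominator → 105 + 8 + 97 = 210
COOP3 = 105 / 210 = 0.5000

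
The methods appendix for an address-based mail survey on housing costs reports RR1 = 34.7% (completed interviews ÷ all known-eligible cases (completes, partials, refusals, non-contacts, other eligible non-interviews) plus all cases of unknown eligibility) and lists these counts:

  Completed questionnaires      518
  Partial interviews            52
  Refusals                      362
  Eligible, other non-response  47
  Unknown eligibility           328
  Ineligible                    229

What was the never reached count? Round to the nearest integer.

186

RR1 = 518 / D = 0.347
D = 518 / 0.347 = 1492.8
Rest of base = 1307
never reached = 1492.8 − 1307 ≈ 186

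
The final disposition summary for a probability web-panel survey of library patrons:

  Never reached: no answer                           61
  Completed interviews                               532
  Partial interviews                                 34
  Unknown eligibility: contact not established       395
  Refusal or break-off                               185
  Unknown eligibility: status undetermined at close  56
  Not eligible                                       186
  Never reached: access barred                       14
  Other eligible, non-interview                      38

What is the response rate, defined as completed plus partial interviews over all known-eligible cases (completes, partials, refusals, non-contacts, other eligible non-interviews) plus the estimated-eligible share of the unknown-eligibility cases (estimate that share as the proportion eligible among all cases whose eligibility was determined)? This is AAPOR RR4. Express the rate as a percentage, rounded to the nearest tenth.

Non-contacts = 61 + 14 = 75
Unknown eligibility = 395 + 56 = 451
Num → 532 + 34 = 566
Known eligible → 532 + 34 + 185 + 75 + 38 = 864
e = 864 / (864 + 186) = 864 / 1050 = 0.8229
Eligible share of unknowns → 0.8229 × 451 = 371.13
Base → 864 + 371.13 = 1235.13
RR4 = 566 / 1235.13 = 0.4583

45.8%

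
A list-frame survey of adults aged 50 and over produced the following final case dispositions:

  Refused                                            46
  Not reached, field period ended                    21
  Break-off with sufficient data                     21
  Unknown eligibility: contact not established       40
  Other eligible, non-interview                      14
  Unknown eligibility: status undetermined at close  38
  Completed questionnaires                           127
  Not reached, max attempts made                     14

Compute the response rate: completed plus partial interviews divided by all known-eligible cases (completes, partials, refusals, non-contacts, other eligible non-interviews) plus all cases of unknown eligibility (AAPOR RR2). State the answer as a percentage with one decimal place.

46.1%

Never reached = 21 + 14 = 35
Undetermined eligibility = 40 + 38 = 78
Num = 127 + 21 = 148
Denom = 127 + 21 + 46 + 35 + 14 + 78 = 321
RR2 = 148 / 321 = 0.4611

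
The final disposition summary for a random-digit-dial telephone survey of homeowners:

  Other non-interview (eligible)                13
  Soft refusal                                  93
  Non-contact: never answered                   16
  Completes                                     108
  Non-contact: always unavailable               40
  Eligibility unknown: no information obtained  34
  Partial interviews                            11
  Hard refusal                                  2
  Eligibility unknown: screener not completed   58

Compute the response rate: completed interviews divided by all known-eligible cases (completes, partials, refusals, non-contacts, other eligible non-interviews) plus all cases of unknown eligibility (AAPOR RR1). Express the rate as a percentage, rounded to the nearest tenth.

Declined to participate = 2 + 93 = 95
No answer / not reached = 16 + 40 = 56
Eligibility not determined = 58 + 34 = 92
Num = 108
Denominator = 108 + 11 + 95 + 56 + 13 + 92 = 375
RR1 = 108 / 375 = 0.2880

28.8%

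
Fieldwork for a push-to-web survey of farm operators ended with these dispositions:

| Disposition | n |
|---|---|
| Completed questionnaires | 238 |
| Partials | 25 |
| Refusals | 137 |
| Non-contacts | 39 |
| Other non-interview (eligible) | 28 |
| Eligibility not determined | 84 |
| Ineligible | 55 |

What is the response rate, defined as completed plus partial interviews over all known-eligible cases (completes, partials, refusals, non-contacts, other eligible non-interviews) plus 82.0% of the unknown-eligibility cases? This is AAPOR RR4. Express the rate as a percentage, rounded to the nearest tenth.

49.1%

Top → 238 + 25 = 263
Determined eligible → 238 + 25 + 137 + 39 + 28 = 467
Eligible share of unknowns → 0.8200 × 84 = 68.88
Denominator → 467 + 68.88 = 535.88
RR4 = 263 / 535.88 = 0.4908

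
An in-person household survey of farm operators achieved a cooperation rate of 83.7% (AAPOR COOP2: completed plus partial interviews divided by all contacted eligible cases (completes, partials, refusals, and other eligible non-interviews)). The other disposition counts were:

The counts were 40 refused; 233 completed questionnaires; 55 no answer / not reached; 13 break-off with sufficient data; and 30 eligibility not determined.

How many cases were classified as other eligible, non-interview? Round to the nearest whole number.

8

Top = 233 + 13 = 246
COOP2 = 246 / D = 0.837
D = 246 / 0.837 = 293.9
Remaining denominator categories sum to 286
other eligible, non-interview = 293.9 − 286 ≈ 8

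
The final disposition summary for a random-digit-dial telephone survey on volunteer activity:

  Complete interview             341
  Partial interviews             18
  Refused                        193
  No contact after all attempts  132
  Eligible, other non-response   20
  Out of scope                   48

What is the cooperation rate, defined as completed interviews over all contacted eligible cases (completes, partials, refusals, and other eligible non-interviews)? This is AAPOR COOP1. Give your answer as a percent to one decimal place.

59.6%

Top → 341
Denom → 341 + 18 + 193 + 20 = 572
COOP1 = 341 / 572 = 0.5962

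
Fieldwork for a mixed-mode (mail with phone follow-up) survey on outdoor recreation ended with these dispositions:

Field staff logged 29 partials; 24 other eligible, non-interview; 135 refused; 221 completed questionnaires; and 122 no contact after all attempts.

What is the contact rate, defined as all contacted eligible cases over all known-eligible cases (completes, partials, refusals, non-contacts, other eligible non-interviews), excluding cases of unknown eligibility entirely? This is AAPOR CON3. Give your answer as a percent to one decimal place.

77.0%

Numerator: 221 + 29 + 135 + 24 = 409
Denom: 221 + 29 + 135 + 122 + 24 = 531
CON3 = 409 / 531 = 0.7702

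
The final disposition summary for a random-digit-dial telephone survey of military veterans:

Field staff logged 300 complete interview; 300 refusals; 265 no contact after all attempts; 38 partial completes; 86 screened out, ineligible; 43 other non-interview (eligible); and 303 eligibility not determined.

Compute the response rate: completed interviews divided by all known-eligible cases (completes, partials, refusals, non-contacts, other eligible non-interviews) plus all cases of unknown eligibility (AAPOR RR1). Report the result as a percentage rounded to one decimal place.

24.0%

Num = 300
Denom = 300 + 38 + 300 + 265 + 43 + 303 = 1249
RR1 = 300 / 1249 = 0.2402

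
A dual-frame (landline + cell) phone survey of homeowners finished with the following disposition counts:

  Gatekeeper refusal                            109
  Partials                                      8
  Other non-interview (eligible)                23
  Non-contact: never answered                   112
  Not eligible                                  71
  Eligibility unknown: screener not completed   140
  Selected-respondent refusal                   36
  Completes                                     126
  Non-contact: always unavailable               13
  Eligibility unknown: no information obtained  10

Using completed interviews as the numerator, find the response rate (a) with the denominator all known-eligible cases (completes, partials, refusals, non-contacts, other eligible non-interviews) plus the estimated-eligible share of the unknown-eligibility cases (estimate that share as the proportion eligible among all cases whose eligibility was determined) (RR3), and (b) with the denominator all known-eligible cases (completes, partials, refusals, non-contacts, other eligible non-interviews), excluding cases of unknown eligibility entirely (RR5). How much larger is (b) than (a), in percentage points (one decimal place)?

6.8

Refusals = 109 + 36 = 145
No answer / not reached = 112 + 13 = 125
Undetermined eligibility = 140 + 10 = 150
Top: 126
Determined eligible: 126 + 8 + 145 + 125 + 23 = 427
e = 427 / (427 + 71) = 427 / 498 = 0.8574
e × U: 0.8574 × 150 = 128.61
Denominator: 427 + 128.61 = 555.61
RR3 = 126 / 555.61 = 0.2268
Denominator: 126 + 8 + 145 + 125 + 23 = 427
RR5 = 126 / 427 = 0.2951
Difference = 29.51 − 22.68 = 6.83 percentage points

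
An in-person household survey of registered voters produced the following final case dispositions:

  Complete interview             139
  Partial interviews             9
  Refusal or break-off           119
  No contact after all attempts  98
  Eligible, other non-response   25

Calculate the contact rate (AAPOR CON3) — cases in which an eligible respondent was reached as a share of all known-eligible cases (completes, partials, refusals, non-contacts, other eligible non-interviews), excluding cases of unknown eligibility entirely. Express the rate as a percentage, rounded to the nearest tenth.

74.9%

Numerator: 139 + 9 + 119 + 25 = 292
Base: 139 + 9 + 119 + 98 + 25 = 390
CON3 = 292 / 390 = 0.7487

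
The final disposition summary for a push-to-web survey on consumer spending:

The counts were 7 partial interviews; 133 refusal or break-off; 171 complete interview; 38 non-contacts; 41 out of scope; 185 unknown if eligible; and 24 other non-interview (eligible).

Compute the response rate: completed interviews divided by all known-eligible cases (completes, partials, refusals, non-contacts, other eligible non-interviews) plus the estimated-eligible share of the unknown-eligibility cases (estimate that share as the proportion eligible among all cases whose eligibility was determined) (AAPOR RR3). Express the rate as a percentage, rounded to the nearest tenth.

Top → 171
Eligible (known) → 171 + 7 + 133 + 38 + 24 = 373
e = 373 / (373 + 41) = 373 / 414 = 0.9010
e × U → 0.9010 × 185 = 166.69
Denominator → 373 + 166.69 = 539.69
RR3 = 171 / 539.69 = 0.3168

31.7%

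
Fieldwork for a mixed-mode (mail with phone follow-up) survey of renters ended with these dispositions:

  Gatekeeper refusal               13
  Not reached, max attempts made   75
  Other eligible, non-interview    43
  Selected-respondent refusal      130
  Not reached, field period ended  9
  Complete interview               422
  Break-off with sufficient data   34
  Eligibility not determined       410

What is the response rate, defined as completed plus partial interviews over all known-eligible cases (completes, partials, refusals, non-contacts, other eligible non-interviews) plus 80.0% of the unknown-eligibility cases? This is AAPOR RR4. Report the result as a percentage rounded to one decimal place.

Declined to participate = 13 + 130 = 143
Non-contacts = 9 + 75 = 84
Numerator: 422 + 34 = 456
Determined eligible: 422 + 34 + 143 + 84 + 43 = 726
Estimated eligible among unknowns: 0.8000 × 410 = 328.00
Denom: 726 + 328.00 = 1054.00
RR4 = 456 / 1054.00 = 0.4326

43.3%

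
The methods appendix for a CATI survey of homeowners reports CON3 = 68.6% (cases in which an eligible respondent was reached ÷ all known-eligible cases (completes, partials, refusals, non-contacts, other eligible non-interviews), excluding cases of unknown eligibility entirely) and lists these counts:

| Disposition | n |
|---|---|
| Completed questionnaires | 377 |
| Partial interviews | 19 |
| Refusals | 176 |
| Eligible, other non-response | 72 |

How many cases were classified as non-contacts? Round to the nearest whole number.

Num: 377 + 19 + 176 + 72 = 644
CON3 = 644 / D = 0.686
D = 644 / 0.686 = 938.8
Other denominator terms total 644
non-contacts = 938.8 − 644 ≈ 295

295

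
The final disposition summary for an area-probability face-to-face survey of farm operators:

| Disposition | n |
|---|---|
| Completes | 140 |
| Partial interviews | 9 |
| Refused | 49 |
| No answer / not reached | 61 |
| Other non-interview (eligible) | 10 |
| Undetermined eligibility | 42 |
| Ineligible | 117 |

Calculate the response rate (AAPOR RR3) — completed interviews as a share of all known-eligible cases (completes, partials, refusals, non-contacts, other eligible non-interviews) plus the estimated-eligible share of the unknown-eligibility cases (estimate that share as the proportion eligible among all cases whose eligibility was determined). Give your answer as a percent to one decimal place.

46.9%

Top: 140
Determined eligible: 140 + 9 + 49 + 61 + 10 = 269
e = 269 / (269 + 117) = 269 / 386 = 0.6969
Estimated eligible among unknowns: 0.6969 × 42 = 29.27
Denom: 269 + 29.27 = 298.27
RR3 = 140 / 298.27 = 0.4694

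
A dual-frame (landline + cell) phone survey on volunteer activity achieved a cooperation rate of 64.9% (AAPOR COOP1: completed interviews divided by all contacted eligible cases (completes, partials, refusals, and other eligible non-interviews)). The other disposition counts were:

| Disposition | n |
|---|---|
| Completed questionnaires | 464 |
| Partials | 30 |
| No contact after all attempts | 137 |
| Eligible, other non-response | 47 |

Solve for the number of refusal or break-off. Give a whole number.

174

COOP1 = 464 / D = 0.649
D = 464 / 0.649 = 714.9
Other denominator terms total 541
refusal or break-off = 714.9 − 541 ≈ 174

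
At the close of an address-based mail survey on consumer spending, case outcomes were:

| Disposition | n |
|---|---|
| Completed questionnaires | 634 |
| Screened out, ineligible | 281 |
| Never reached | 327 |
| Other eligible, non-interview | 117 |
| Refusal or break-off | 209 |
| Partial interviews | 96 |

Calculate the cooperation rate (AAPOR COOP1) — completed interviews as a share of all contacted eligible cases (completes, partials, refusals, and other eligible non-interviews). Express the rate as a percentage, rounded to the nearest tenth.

60.0%

Numerator → 634
Base → 634 + 96 + 209 + 117 = 1056
COOP1 = 634 / 1056 = 0.6004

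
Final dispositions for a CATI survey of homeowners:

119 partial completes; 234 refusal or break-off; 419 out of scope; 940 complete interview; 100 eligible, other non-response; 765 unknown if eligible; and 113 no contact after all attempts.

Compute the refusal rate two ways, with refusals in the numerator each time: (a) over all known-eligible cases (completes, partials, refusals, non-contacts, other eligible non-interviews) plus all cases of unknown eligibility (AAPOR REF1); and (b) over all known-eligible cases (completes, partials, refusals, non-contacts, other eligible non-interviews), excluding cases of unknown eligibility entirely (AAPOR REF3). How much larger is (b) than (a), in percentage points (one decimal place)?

5.2

Top: 234
Denominator: 940 + 119 + 234 + 113 + 100 + 765 = 2271
REF1 = 234 / 2271 = 0.1030
Denominator: 940 + 119 + 234 + 113 + 100 = 1506
REF3 = 234 / 1506 = 0.1554
Difference = 15.54 − 10.30 = 5.24 percentage points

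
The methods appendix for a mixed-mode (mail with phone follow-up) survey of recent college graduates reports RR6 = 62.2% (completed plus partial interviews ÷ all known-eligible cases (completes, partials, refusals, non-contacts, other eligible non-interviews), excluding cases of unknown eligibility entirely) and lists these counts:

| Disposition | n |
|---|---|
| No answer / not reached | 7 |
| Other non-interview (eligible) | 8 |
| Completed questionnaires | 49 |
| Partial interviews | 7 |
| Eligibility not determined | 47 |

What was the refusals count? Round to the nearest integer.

Numerator = 49 + 7 = 56
RR6 = 56 / D = 0.622
D = 56 / 0.622 = 90.0
Remaining denominator categories sum to 71
refusals = 90.0 − 71 ≈ 19

19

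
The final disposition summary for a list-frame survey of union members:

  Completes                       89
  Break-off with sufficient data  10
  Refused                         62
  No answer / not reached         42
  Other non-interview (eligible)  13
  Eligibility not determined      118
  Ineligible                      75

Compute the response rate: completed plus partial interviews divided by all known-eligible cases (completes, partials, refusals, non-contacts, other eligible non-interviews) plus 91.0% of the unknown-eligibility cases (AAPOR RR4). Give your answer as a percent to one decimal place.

Num = 89 + 10 = 99
Eligible (known) = 89 + 10 + 62 + 42 + 13 = 216
e × U = 0.9100 × 118 = 107.38
Base = 216 + 107.38 = 323.38
RR4 = 99 / 323.38 = 0.3061

30.6%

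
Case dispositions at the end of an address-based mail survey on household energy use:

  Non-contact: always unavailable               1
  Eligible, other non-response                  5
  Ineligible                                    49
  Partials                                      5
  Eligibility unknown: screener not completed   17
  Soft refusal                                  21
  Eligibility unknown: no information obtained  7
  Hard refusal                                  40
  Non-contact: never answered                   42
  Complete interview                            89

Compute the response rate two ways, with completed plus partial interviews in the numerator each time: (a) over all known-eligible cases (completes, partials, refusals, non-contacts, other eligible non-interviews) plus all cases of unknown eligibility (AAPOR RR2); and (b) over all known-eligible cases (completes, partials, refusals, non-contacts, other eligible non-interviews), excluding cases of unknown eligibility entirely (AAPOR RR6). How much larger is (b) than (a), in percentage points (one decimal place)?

Refusals = 40 + 21 = 61
Non-contacts = 42 + 1 = 43
Unknown eligibility = 17 + 7 = 24
Num: 89 + 5 = 94
Denom: 89 + 5 + 61 + 43 + 5 + 24 = 227
RR2 = 94 / 227 = 0.4141
Denom: 89 + 5 + 61 + 43 + 5 = 203
RR6 = 94 / 203 = 0.4631
Difference = 46.31 − 41.41 = 4.90 percentage points

4.9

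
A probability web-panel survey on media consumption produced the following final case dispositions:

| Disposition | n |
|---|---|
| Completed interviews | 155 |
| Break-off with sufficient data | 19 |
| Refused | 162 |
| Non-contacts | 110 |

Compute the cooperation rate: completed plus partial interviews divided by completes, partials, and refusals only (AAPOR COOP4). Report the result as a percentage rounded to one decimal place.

Numerator = 155 + 19 = 174
Base = 155 + 19 + 162 = 336
COOP4 = 174 / 336 = 0.5179

51.8%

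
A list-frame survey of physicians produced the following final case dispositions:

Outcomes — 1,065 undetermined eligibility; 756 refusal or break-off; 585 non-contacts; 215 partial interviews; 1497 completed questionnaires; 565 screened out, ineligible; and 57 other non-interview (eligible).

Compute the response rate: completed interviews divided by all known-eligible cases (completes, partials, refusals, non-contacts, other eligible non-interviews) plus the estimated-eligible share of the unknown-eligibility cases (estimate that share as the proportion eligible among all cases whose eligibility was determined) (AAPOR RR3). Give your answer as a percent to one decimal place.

Numerator = 1497
Determined eligible = 1497 + 215 + 756 + 585 + 57 = 3110
e = 3110 / (3110 + 565) = 3110 / 3675 = 0.8463
Eligible share of unknowns = 0.8463 × 1065 = 901.31
Base = 3110 + 901.31 = 4011.31
RR3 = 1497 / 4011.31 = 0.3732

37.3%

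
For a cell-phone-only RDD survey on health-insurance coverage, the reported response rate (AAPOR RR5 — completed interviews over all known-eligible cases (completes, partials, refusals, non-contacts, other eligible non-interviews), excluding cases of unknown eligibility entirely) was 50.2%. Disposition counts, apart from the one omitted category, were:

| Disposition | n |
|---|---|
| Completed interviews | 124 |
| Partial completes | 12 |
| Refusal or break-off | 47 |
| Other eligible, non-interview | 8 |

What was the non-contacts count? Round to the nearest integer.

56

RR5 = 124 / D = 0.502
D = 124 / 0.502 = 247.0
Other denominator terms total 191
non-contacts = 247.0 − 191 ≈ 56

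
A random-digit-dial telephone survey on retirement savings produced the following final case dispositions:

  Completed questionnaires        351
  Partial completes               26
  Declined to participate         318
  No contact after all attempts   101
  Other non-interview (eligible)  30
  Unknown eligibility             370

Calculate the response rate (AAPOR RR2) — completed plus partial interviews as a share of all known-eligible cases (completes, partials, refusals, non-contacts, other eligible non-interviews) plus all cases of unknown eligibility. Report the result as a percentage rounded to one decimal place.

Numerator = 351 + 26 = 377
Denominator = 351 + 26 + 318 + 101 + 30 + 370 = 1196
RR2 = 377 / 1196 = 0.3152

31.5%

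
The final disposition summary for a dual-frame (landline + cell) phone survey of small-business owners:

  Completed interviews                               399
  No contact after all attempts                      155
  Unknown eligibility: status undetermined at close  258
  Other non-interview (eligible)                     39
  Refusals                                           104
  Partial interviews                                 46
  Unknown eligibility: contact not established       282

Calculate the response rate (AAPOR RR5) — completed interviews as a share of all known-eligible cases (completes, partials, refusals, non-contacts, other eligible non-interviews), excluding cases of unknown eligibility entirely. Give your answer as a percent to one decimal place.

Unknown if eligible = 282 + 258 = 540
Top: 399
Denom: 399 + 46 + 104 + 155 + 39 = 743
RR5 = 399 / 743 = 0.5370

53.7%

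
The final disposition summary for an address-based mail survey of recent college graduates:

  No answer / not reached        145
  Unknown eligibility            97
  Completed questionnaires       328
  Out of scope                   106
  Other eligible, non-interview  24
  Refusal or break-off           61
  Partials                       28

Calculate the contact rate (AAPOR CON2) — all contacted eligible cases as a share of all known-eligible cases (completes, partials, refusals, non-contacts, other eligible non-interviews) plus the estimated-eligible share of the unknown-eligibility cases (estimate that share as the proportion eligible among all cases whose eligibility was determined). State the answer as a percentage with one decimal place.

66.0%

Numerator = 328 + 28 + 61 + 24 = 441
Determined eligible = 328 + 28 + 61 + 145 + 24 = 586
e = 586 / (586 + 106) = 586 / 692 = 0.8468
Estimated eligible among unknowns = 0.8468 × 97 = 82.14
Denominator = 586 + 82.14 = 668.14
CON2 = 441 / 668.14 = 0.6600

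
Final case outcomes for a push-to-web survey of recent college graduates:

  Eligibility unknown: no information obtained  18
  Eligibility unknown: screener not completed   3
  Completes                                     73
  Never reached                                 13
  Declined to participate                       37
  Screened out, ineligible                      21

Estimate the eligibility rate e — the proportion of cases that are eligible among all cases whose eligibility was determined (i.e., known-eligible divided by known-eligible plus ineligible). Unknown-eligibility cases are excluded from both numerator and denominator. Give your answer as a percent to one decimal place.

85.4%

Unknown if eligible = 3 + 18 = 21
Known eligible: 73 + 37 + 13 = 123
e = 123 / (123 + 21) = 123 / 144 = 0.8542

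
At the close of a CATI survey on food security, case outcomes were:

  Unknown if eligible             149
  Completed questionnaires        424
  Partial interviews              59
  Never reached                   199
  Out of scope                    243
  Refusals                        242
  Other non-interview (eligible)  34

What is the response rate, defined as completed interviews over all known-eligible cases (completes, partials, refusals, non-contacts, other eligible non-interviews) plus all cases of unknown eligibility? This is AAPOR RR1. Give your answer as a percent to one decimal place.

Top → 424
Denom → 424 + 59 + 242 + 199 + 34 + 149 = 1107
RR1 = 424 / 1107 = 0.3830

38.3%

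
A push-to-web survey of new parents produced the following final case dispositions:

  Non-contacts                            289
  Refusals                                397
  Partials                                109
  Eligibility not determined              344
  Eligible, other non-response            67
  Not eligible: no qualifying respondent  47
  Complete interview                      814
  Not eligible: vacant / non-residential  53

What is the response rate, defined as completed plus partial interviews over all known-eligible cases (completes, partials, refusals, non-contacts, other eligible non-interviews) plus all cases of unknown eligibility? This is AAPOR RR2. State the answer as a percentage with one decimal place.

45.7%

Out of scope = 47 + 53 = 100
Numerator = 814 + 109 = 923
Denominator = 814 + 109 + 397 + 289 + 67 + 344 = 2020
RR2 = 923 / 2020 = 0.4569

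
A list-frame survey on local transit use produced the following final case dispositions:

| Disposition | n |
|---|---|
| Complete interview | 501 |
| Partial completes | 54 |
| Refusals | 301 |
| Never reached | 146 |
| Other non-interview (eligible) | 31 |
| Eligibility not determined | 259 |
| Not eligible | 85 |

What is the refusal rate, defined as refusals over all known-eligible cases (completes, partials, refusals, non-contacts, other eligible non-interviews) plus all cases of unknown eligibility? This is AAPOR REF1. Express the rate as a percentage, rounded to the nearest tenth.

23.3%

Num = 301
Base = 501 + 54 + 301 + 146 + 31 + 259 = 1292
REF1 = 301 / 1292 = 0.2330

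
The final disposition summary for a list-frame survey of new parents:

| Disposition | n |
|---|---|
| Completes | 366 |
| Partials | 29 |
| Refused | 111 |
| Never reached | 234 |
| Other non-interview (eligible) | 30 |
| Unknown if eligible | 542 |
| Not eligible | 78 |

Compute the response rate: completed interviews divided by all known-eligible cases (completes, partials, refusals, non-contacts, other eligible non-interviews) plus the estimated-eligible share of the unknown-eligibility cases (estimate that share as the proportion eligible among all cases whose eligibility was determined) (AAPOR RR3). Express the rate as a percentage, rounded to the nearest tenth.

Num → 366
Determined eligible → 366 + 29 + 111 + 234 + 30 = 770
e = 770 / (770 + 78) = 770 / 848 = 0.9080
e × U → 0.9080 × 542 = 492.14
Denom → 770 + 492.14 = 1262.14
RR3 = 366 / 1262.14 = 0.2900

29.0%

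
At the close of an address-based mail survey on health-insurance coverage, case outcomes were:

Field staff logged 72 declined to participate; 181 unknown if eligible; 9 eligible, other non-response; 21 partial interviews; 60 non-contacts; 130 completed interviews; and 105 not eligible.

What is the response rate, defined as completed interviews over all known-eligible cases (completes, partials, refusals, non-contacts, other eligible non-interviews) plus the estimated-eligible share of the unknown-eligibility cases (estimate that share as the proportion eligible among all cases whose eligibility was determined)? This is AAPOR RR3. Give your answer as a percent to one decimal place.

Numerator → 130
Known eligible → 130 + 21 + 72 + 60 + 9 = 292
e = 292 / (292 + 105) = 292 / 397 = 0.7355
Estimated eligible among unknowns → 0.7355 × 181 = 133.13
Base → 292 + 133.13 = 425.13
RR3 = 130 / 425.13 = 0.3058

30.6%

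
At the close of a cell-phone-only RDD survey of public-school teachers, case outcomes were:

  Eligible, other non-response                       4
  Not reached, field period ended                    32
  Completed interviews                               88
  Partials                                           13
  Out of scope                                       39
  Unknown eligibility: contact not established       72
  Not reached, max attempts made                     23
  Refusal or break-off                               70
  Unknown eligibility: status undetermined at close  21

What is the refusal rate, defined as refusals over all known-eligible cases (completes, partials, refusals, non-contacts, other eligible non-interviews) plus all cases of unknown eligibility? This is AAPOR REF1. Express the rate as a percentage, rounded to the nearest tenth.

21.7%

Never reached = 32 + 23 = 55
Unknown if eligible = 72 + 21 = 93
Num → 70
Base → 88 + 13 + 70 + 55 + 4 + 93 = 323
REF1 = 70 / 323 = 0.2167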